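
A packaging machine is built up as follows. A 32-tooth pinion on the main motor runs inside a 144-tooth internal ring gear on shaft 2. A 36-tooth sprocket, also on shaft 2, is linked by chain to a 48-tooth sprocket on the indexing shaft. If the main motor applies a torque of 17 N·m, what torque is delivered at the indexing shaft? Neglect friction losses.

102 N·m

After the internal gear (144/32): 17 × 4.5 = 76.5 N·m
After the chain (48/36): 76.5 × 1.3333 = 102 N·m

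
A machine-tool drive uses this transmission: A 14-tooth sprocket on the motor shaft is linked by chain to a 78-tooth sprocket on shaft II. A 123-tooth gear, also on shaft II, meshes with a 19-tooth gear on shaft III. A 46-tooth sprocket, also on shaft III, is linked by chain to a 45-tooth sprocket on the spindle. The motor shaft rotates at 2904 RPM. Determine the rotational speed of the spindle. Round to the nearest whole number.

3449 RPM

chain 78/14 = 5.5714 → 2904/5.5714 = 521.23 RPM
gear mesh 19/123 = 0.15447 → 521.23/0.15447 = 3374.3 RPM
chain 45/46 = 0.97826 → 3374.3/0.97826 = 3449.3 RPM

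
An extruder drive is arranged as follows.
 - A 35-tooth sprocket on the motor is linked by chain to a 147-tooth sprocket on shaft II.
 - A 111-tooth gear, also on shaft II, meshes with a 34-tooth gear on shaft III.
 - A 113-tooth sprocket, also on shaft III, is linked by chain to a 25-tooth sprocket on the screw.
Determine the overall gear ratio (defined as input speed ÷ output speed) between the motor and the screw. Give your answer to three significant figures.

Each stage contributes driven/driver: chain 147/35 = 4.2, gear mesh 34/111 = 0.30631, chain 25/113 = 0.22124.
Overall: 4.2 × 0.30631 × 0.22124 = 0.28462.

0.285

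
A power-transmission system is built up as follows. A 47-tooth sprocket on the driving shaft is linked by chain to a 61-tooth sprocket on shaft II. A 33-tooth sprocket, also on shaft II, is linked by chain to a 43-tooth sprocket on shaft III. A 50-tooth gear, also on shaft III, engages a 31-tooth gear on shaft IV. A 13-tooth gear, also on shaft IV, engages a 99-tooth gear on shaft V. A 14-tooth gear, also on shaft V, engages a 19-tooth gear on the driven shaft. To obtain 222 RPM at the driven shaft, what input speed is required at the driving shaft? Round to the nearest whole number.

Overall ratio R = 1.2979 × 1.303 × 0.62 × 7.6154 × 1.3571 = 10.837.
Required input speed = output speed × R = 222 × 10.837 = 2405.7 RPM.

2406 RPM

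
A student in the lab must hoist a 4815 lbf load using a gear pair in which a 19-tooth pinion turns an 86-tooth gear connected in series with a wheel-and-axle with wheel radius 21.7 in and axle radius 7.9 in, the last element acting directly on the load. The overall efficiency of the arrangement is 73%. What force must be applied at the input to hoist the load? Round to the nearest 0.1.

Gear pair MA = 86/19 = 4.5263.
Wheel-and-axle MA = R/r = 21.7/7.9 = 2.7468.
Combined ideal MA = 4.5263 × 2.7468 = 12.433.
Actual MA = 12.433 × 0.73 = 9.0761.
Effort = load / actual MA = 4815 / 9.0761 = 530.51 lbf.

530.5 lbf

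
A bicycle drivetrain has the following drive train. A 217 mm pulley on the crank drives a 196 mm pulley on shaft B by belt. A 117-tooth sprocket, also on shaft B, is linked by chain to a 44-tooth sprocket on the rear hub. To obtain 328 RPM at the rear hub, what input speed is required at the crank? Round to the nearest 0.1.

Overall ratio R = 0.90323 × 0.37607 = 0.33967.
Required input speed = output speed × R = 328 × 0.33967 = 111.41 RPM.

111.4 RPM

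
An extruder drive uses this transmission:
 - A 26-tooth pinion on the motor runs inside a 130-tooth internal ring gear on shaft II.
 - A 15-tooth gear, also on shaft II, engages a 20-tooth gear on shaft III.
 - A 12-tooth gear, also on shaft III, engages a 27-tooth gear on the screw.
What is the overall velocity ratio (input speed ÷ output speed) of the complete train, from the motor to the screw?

Each stage contributes driven/driver: internal gear 130/26 = 5, gear mesh 20/15 = 1.3333, gear mesh 27/12 = 2.25.
Overall: 5 × 1.3333 × 2.25 = 15.

15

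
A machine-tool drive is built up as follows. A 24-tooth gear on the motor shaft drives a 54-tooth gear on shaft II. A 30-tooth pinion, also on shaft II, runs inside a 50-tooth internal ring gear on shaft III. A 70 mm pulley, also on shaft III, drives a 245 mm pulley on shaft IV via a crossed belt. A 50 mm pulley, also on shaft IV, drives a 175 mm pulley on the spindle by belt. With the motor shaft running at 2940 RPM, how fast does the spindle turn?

64 RPM

the motor shaft → shaft II (gear mesh, 54/24): 2940 ÷ 2.25 = 1306.7 RPM
shaft II → shaft III (internal gear, 50/30): 1306.7 ÷ 1.6667 = 784 RPM
shaft III → shaft IV (belt, 245/70): 784 ÷ 3.5 = 224 RPM
shaft IV → the spindle (belt, 175/50): 224 ÷ 3.5 = 64 RPM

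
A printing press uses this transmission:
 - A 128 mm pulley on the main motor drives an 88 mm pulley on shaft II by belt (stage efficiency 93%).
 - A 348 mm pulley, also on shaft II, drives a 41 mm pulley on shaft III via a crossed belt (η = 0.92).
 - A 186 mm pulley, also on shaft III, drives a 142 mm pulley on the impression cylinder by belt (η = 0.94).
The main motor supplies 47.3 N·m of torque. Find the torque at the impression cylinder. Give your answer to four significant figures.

2.352 N·m

Belt: ratio = 88/128 = 0.6875; torque at shaft II = 47.3 × 0.6875 × 0.93 = 30.242 N·m.
Belt: ratio = 41/348 = 0.11782; torque at shaft III = 30.242 × 0.11782 × 0.92 = 3.278 N·m.
Belt: ratio = 142/186 = 0.76344; torque at the impression cylinder = 3.278 × 0.76344 × 0.94 = 2.3524 N·m.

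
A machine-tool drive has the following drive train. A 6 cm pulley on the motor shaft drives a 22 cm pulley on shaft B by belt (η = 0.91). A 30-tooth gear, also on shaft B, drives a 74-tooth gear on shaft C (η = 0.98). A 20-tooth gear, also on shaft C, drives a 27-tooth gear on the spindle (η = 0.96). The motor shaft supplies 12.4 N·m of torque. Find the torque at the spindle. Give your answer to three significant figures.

Belt: ratio = 22/6 = 3.6667; torque at shaft B = 12.4 × 3.6667 × 0.91 = 41.375 N·m.
Gear mesh: ratio = 74/30 = 2.4667; torque at shaft C = 41.375 × 2.4667 × 0.98 = 100.02 N·m.
Gear mesh: ratio = 27/20 = 1.35; torque at the spindle = 100.02 × 1.35 × 0.96 = 129.62 N·m.

130 N·m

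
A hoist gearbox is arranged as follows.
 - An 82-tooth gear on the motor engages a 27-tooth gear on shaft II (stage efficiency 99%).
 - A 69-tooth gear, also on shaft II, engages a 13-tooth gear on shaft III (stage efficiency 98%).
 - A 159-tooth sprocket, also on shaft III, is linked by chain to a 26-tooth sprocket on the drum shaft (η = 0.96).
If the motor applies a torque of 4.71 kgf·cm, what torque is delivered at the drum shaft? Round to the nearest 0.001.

0.045 kgf·cm

After the gear mesh (27/82): 4.71 × 0.32927 × 0.99 = 1.5353 kgf·cm
After the gear mesh (13/69): 1.5353 × 0.18841 × 0.98 = 0.28348 kgf·cm
After the chain (26/159): 0.28348 × 0.16352 × 0.96 = 0.044501 kgf·cm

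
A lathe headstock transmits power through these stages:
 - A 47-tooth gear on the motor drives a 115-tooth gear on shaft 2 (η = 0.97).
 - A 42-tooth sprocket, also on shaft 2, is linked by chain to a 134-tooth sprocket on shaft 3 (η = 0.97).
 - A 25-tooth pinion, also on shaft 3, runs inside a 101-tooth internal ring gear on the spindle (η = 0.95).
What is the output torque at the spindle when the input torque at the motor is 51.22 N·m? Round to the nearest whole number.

gear mesh 115/47 = 2.4468 → τ = 51.22·2.4468·0.97 = 121.57 N·m
chain 134/42 = 3.1905 → τ = 121.57·3.1905·0.97 = 376.22 N·m
internal gear 101/25 = 4.04 → τ = 376.22·4.04·0.95 = 1443.9 N·m

1444 N·m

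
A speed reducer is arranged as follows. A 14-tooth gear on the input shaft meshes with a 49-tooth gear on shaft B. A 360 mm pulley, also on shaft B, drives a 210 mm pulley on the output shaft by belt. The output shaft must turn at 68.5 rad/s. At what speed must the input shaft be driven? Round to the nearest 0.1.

Overall ratio R = 3.5 × 0.58333 = 2.0417.
Required input speed = output speed × R = 68.5 × 2.0417 = 139.85 rad/s.

139.9 rad/s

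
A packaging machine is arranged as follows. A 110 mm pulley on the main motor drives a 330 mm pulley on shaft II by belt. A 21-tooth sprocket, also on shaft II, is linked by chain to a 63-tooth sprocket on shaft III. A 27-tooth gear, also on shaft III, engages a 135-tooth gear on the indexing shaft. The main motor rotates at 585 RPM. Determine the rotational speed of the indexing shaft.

belt 330/110 = 3 → 585/3 = 195 RPM
chain 63/21 = 3 → 195/3 = 65 RPM
gear mesh 135/27 = 5 → 65/5 = 13 RPM

13 RPM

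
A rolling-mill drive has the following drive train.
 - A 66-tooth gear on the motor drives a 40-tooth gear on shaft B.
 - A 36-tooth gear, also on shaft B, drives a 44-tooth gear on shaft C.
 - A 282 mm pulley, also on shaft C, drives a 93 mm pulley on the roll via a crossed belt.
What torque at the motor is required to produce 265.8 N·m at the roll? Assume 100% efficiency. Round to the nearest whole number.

Overall ratio R = 0.60606 × 1.2222 × 0.32979 = 0.24429.
Input torque = output torque / R = 265.8 / 0.24429 = 1088.1 N·m.

1088 N·m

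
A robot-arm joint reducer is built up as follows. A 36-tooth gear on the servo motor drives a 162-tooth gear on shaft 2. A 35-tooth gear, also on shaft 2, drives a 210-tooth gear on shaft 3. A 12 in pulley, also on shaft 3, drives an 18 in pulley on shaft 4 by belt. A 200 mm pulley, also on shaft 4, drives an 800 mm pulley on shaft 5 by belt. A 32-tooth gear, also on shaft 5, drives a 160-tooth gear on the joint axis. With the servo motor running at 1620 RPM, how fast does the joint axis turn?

Gear mesh: ratio = 162/36 = 4.5, so shaft 2 turns at 1620 / 4.5 = 360 RPM.
Gear mesh: ratio = 210/35 = 6, so shaft 3 turns at 360 / 6 = 60 RPM.
Belt: ratio = 18/12 = 1.5, so shaft 4 turns at 60 / 1.5 = 40 RPM.
Belt: ratio = 800/200 = 4, so shaft 5 turns at 40 / 4 = 10 RPM.
Gear mesh: ratio = 160/32 = 5, so the joint axis turns at 10 / 5 = 2 RPM.

2 RPM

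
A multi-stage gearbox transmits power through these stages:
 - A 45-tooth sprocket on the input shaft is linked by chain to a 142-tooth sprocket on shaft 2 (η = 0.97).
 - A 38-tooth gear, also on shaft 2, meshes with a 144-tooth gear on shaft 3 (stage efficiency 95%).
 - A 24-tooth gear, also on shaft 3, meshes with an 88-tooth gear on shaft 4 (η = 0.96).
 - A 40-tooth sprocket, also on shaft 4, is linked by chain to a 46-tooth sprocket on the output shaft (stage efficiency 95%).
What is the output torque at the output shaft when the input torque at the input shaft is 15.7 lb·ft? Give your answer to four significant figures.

After the chain (142/45): 15.7 × 3.1556 × 0.97 = 48.056 lb·ft
After the gear mesh (144/38): 48.056 × 3.7895 × 0.95 = 173 lb·ft
After the gear mesh (88/24): 173 × 3.6667 × 0.96 = 608.97 lb·ft
After the chain (46/40): 608.97 × 1.15 × 0.95 = 665.29 lb·ft

665.3 lb·ft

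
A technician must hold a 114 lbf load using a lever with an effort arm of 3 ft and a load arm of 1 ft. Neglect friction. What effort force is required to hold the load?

38 lbf

Lever MA = effort arm / load arm = 3/1 = 3.
Effort = load / MA = 114 / 3 = 38 lbf.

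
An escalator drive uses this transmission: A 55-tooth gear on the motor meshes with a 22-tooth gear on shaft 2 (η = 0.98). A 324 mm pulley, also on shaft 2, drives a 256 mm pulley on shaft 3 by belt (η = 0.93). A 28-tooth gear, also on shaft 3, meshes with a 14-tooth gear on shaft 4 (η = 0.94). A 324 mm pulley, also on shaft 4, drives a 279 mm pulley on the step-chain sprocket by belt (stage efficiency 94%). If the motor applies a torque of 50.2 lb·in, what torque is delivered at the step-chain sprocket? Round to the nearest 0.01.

gear mesh 22/55 = 0.4 → τ = 50.2·0.4·0.98 = 19.678 lb·in
belt 256/324 = 0.79012 → τ = 19.678·0.79012·0.93 = 14.46 lb·in
gear mesh 14/28 = 0.5 → τ = 14.46·0.5·0.94 = 6.7962 lb·in
belt 279/324 = 0.86111 → τ = 6.7962·0.86111·0.94 = 5.5011 lb·in

5.50 lb·in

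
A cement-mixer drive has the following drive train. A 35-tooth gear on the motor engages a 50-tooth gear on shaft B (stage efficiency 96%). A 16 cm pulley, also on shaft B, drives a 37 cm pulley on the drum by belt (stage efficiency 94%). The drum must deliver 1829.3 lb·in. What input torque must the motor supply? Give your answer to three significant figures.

614 lb·in

Overall ratio R = 1.4286 × 2.3125 = 3.3036; overall efficiency η = 0.96 × 0.94 = 0.9024.
Input torque = output torque / (R × η) = 1829.3 / (3.3036 × 0.9024) = 613.62 lb·in.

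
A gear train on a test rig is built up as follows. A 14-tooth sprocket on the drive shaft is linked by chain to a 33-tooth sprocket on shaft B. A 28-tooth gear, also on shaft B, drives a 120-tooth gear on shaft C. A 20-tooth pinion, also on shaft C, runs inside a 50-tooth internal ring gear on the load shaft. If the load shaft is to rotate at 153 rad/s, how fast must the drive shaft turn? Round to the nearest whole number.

Overall ratio R = 2.3571 × 4.2857 × 2.5 = 25.255.
Required input speed = output speed × R = 153 × 25.255 = 3864 rad/s.

3864 rad/s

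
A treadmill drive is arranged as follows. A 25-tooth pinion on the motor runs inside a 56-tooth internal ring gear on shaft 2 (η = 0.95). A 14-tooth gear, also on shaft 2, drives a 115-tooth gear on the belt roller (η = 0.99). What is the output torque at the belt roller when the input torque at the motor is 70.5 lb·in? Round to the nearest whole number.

Internal gear: ratio = 56/25 = 2.24; torque at shaft 2 = 70.5 × 2.24 × 0.95 = 150.02 lb·in.
Gear mesh: ratio = 115/14 = 8.2143; torque at the belt roller = 150.02 × 8.2143 × 0.99 = 1220 lb·in.

1220 lb·in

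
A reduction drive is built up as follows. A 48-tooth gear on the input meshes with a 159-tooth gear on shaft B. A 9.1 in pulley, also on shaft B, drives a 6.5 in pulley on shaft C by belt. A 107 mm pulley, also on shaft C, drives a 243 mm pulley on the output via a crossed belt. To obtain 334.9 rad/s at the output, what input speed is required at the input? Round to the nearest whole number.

Overall ratio R = 3.3125 × 0.71429 × 2.271 = 5.3734.
Required input speed = output speed × R = 334.9 × 5.3734 = 1799.6 rad/s.

1800 rad/s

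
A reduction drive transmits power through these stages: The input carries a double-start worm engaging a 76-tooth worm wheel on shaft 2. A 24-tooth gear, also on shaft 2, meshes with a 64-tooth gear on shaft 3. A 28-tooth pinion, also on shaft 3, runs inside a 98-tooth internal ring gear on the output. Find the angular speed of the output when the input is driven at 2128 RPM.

worm 76/2 = 38 → 2128/38 = 56 RPM
gear mesh 64/24 = 2.6667 → 56/2.6667 = 21 RPM
internal gear 98/28 = 3.5 → 21/3.5 = 6 RPM

6 RPM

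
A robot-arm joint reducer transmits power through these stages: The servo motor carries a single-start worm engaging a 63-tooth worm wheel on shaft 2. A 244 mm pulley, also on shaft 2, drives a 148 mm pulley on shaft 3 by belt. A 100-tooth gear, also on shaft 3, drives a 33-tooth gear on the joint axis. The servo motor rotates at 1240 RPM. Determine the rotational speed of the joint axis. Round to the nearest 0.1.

Worm: ratio = 63/1 = 63, so shaft 2 turns at 1240 / 63 = 19.683 RPM.
Belt: ratio = 148/244 = 0.60656, so shaft 3 turns at 19.683 / 0.60656 = 32.45 RPM.
Gear mesh: ratio = 33/100 = 0.33, so the joint axis turns at 32.45 / 0.33 = 98.332 RPM.

98.3 RPM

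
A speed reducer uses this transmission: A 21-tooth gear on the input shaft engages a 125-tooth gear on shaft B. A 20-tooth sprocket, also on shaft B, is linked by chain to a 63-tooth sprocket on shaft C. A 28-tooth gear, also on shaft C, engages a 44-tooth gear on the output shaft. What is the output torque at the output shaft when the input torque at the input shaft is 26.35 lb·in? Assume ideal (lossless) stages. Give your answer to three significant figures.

After the gear mesh (125/21): 26.35 × 5.9524 = 156.85 lb·in
After the chain (63/20): 156.85 × 3.15 = 494.06 lb·in
After the gear mesh (44/28): 494.06 × 1.5714 = 776.38 lb·in

776 lb·in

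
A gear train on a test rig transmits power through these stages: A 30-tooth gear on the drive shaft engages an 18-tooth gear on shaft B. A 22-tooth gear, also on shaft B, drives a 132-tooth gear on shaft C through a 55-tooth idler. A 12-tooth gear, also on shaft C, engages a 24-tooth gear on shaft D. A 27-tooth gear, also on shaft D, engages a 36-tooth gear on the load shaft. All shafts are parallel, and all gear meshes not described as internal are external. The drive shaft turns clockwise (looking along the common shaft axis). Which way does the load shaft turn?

the drive shaft → shaft B: external mesh, 1 reversal → CCW.
shaft B → shaft C: driver → idler → driven is 2 external meshes, 2 reversals → CCW.
shaft C → shaft D: external mesh, 1 reversal → CW.
shaft D → the load shaft: external mesh, 1 reversal → CCW.
5 reversals in total — an odd number — so the load shaft turns opposite to the drive shaft.

anticlockwise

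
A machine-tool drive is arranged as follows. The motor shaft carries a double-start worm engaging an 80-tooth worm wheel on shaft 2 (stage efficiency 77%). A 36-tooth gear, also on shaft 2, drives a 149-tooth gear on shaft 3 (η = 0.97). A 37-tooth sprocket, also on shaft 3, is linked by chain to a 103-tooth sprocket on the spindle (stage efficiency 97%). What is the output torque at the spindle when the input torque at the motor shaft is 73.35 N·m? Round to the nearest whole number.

After the worm (80/2): 73.35 × 40 × 0.77 = 2259.2 N·m
After the gear mesh (149/36): 2259.2 × 4.1389 × 0.97 = 9070 N·m
After the chain (103/37): 9070 × 2.7838 × 0.97 = 24491 N·m

24491 N·m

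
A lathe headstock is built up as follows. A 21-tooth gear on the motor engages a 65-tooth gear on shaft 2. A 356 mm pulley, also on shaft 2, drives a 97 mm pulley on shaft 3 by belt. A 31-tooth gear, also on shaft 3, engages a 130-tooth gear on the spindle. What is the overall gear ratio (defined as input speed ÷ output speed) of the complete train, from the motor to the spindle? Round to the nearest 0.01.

Each stage contributes driven/driver: gear mesh 65/21 = 3.0952, belt 97/356 = 0.27247, gear mesh 130/31 = 4.1935.
Overall: 3.0952 × 0.27247 × 4.1935 = 3.5367.

3.54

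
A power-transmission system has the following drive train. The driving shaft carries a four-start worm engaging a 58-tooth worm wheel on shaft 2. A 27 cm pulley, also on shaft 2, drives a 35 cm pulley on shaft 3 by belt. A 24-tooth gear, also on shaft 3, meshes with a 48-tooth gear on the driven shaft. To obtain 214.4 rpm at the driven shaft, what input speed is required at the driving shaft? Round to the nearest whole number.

8060 rpm

Overall ratio R = 14.5 × 1.2963 × 2 = 37.593.
Required input speed = output speed × R = 214.4 × 37.593 = 8059.9 rpm.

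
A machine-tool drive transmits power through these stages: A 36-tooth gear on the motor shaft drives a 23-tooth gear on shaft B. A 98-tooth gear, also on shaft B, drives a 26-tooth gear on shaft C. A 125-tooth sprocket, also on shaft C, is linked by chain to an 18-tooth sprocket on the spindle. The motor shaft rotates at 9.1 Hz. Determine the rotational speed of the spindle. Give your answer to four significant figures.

372.8 Hz

gear mesh 23/36 = 0.63889 → 9.1/0.63889 = 14.243 Hz
gear mesh 26/98 = 0.26531 → 14.243/0.26531 = 53.687 Hz
chain 18/125 = 0.144 → 53.687/0.144 = 372.83 Hz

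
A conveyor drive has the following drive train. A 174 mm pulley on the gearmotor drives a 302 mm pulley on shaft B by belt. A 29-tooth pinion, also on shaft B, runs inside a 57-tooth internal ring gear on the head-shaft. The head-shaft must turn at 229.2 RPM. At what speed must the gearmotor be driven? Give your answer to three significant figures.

Overall ratio R = 1.7356 × 1.9655 = 3.4114.
Required input speed = output speed × R = 229.2 × 3.4114 = 781.9 RPM.

782 RPM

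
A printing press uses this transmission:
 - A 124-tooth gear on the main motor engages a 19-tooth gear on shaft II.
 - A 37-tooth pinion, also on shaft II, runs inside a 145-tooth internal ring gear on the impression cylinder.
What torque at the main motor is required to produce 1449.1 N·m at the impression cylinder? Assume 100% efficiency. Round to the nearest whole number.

2413 N·m

Overall ratio R = 0.15323 × 3.9189 = 0.60048.
Input torque = output torque / R = 1449.1 / 0.60048 = 2413.2 N·m.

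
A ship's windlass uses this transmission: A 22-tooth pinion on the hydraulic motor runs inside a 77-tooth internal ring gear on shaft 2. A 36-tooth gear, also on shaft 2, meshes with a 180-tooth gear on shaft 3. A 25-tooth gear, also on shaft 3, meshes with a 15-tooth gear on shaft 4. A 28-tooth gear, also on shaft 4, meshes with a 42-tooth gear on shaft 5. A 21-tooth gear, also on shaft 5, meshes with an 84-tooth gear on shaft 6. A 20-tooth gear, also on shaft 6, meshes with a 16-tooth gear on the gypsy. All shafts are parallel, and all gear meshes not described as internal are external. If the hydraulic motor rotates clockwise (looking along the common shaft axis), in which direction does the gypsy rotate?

the hydraulic motor → shaft 2: internal mesh, same direction → CW.
shaft 2 → shaft 3: external mesh, 1 reversal → CCW.
shaft 3 → shaft 4: external mesh, 1 reversal → CW.
shaft 4 → shaft 5: external mesh, 1 reversal → CCW.
shaft 5 → shaft 6: external mesh, 1 reversal → CW.
shaft 6 → the gypsy: external mesh, 1 reversal → CCW.
5 reversals in total — an odd number — so the gypsy turns opposite to the hydraulic motor.

counterclockwise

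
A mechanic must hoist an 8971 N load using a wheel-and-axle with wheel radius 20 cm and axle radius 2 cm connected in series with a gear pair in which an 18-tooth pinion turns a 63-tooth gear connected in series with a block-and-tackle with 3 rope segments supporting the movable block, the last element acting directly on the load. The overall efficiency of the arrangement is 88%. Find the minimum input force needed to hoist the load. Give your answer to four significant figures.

97.09 N

Wheel-and-axle MA = R/r = 20/2 = 10.
Gear pair MA = 63/18 = 3.5.
Block-and-tackle MA = number of supporting rope parts = 3.
Combined ideal MA = 10 × 3.5 × 3 = 105.
Actual MA = 105 × 0.88 = 92.4.
Effort = load / actual MA = 8971 / 92.4 = 97.089 N.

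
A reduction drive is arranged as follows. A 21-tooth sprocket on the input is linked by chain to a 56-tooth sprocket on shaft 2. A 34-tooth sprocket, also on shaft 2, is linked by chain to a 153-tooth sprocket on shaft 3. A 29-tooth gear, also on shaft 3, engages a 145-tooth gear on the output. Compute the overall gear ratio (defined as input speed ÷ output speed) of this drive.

60

Each stage contributes driven/driver: chain 56/21 = 2.6667, chain 153/34 = 4.5, gear mesh 145/29 = 5.
Overall: 2.6667 × 4.5 × 5 = 60.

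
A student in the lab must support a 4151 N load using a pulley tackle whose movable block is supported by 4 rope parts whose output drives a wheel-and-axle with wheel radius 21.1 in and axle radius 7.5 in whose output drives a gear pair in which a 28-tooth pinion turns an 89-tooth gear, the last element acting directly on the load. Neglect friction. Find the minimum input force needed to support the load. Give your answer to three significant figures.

116 N

Block-and-tackle MA = number of supporting rope parts = 4.
Wheel-and-axle MA = R/r = 21.1/7.5 = 2.8133.
Gear pair MA = 89/28 = 3.1786.
Combined ideal MA = 4 × 2.8133 × 3.1786 = 35.77.
Effort = load / MA = 4151 / 35.77 = 116.05 N.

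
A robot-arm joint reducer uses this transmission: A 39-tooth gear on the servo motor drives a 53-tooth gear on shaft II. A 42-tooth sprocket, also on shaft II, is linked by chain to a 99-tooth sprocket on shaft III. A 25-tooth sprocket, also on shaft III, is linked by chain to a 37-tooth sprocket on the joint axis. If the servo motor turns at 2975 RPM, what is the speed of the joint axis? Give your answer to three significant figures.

628 RPM

the servo motor → shaft II (gear mesh, 53/39): 2975 ÷ 1.359 = 2189.2 RPM
shaft II → shaft III (chain, 99/42): 2189.2 ÷ 2.3571 = 928.73 RPM
shaft III → the joint axis (chain, 37/25): 928.73 ÷ 1.48 = 627.52 RPM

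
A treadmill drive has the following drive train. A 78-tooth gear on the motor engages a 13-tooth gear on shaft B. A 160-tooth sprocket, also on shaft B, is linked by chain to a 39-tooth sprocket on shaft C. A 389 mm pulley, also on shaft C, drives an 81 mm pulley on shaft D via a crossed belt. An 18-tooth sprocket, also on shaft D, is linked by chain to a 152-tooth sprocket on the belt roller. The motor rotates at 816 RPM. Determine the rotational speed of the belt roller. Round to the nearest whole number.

11423 RPM

the motor → shaft B (gear mesh, 13/78): 816 ÷ 0.16667 = 4896 RPM
shaft B → shaft C (chain, 39/160): 4896 ÷ 0.24375 = 20086 RPM
shaft C → shaft D (belt, 81/389): 20086 ÷ 0.20823 = 96463 RPM
shaft D → the belt roller (chain, 152/18): 96463 ÷ 8.4444 = 11423 RPM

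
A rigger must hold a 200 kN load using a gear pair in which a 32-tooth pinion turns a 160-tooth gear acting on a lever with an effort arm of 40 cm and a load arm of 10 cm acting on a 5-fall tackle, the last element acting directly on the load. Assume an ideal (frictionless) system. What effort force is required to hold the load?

2 kN

Gear pair MA = 160/32 = 5.
Lever MA = effort arm / load arm = 40/10 = 4.
Block-and-tackle MA = number of supporting rope parts = 5.
Combined ideal MA = 5 × 4 × 5 = 100.
Effort = load / MA = 200 / 100 = 2 kN.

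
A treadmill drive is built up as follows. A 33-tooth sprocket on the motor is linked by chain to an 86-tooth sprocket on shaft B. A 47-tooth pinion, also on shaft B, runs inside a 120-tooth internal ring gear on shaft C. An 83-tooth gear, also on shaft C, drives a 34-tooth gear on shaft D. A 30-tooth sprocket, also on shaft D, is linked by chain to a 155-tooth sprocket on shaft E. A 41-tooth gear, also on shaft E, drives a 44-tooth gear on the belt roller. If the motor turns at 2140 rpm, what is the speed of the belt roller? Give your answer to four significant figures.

141.6 rpm

the motor → shaft B (chain, 86/33): 2140 ÷ 2.6061 = 821.16 rpm
shaft B → shaft C (internal gear, 120/47): 821.16 ÷ 2.5532 = 321.62 rpm
shaft C → shaft D (gear mesh, 34/83): 321.62 ÷ 0.40964 = 785.14 rpm
shaft D → shaft E (chain, 155/30): 785.14 ÷ 5.1667 = 151.96 rpm
shaft E → the belt roller (gear mesh, 44/41): 151.96 ÷ 1.0732 = 141.6 rpm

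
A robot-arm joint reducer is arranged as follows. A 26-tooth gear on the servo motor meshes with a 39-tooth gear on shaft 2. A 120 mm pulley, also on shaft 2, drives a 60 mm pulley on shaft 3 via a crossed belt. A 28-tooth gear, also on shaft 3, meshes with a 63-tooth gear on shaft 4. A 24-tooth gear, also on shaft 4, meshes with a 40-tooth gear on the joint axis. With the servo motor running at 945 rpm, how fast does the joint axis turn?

Gear mesh: ratio = 39/26 = 1.5, so shaft 2 turns at 945 / 1.5 = 630 rpm.
Belt: ratio = 60/120 = 0.5, so shaft 3 turns at 630 / 0.5 = 1260 rpm.
Gear mesh: ratio = 63/28 = 2.25, so shaft 4 turns at 1260 / 2.25 = 560 rpm.
Gear mesh: ratio = 40/24 = 1.6667, so the joint axis turns at 560 / 1.6667 = 336 rpm.

336 rpm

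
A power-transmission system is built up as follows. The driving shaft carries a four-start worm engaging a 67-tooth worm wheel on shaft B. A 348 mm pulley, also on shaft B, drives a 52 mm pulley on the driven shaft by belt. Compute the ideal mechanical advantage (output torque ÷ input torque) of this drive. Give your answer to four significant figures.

2.503

Each stage contributes driven/driver: worm 67/4 = 16.75, belt 52/348 = 0.14943.
Overall: 16.75 × 0.14943 = 2.5029.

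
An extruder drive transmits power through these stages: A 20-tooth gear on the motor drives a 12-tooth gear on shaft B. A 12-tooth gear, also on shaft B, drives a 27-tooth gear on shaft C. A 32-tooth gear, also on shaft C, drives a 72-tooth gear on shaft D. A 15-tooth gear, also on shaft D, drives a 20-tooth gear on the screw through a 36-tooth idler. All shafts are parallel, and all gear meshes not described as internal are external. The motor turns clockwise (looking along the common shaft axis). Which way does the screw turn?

the motor → shaft B: external mesh, 1 reversal → CCW.
shaft B → shaft C: external mesh, 1 reversal → CW.
shaft C → shaft D: external mesh, 1 reversal → CCW.
shaft D → the screw: driver → idler → driven is 2 external meshes, 2 reversals → CCW.
5 reversals in total — an odd number — so the screw turns opposite to the motor.

anticlockwise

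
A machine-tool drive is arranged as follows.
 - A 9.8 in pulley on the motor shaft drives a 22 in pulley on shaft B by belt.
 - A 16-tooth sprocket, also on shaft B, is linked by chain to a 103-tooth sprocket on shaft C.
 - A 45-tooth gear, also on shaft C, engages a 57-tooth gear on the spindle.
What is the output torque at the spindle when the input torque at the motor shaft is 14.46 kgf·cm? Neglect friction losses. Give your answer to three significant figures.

After the belt (22/9.8): 14.46 × 2.2449 = 32.461 kgf·cm
After the chain (103/16): 32.461 × 6.4375 = 208.97 kgf·cm
After the gear mesh (57/45): 208.97 × 1.2667 = 264.69 kgf·cm

265 kgf·cm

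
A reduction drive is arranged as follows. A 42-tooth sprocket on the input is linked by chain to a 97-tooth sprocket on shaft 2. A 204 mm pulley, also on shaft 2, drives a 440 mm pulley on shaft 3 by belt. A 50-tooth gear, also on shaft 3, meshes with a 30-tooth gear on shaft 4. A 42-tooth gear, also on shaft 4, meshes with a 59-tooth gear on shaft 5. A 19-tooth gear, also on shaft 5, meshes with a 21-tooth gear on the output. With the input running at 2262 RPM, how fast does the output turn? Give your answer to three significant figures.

487 RPM

the input → shaft 2 (chain, 97/42): 2262 ÷ 2.3095 = 979.42 RPM
shaft 2 → shaft 3 (belt, 440/204): 979.42 ÷ 2.1569 = 454.1 RPM
shaft 3 → shaft 4 (gear mesh, 30/50): 454.1 ÷ 0.6 = 756.83 RPM
shaft 4 → shaft 5 (gear mesh, 59/42): 756.83 ÷ 1.4048 = 538.76 RPM
shaft 5 → the output (gear mesh, 21/19): 538.76 ÷ 1.1053 = 487.45 RPM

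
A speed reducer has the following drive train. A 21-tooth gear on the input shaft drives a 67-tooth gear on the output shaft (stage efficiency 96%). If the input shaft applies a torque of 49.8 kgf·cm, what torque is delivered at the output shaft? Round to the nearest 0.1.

After the gear mesh (67/21): 49.8 × 3.1905 × 0.96 = 152.53 kgf·cm

152.5 kgf·cm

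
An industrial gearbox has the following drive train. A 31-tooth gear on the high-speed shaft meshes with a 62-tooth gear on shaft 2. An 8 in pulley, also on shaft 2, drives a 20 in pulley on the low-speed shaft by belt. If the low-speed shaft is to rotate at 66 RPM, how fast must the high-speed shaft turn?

Overall ratio R = 2 × 2.5 = 5.
Required input speed = output speed × R = 66 × 5 = 330 RPM.

330 RPM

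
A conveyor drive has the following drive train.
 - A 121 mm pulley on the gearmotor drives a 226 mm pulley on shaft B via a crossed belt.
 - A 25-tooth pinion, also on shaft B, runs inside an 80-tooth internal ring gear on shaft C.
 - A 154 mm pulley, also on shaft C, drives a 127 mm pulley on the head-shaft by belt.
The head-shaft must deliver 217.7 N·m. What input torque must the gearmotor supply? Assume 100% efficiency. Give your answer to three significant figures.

44.2 N·m

Overall ratio R = 1.8678 × 3.2 × 0.82468 = 4.929.
Input torque = output torque / R = 217.7 / 4.929 = 44.167 N·m.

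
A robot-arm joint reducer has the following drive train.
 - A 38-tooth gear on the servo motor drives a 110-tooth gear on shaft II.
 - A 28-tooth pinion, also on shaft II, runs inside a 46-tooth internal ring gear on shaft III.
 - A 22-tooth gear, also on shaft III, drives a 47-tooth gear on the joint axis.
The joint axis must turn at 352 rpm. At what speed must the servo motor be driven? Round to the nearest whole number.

3576 rpm

Overall ratio R = 2.8947 × 1.6429 × 2.1364 = 10.16.
Required input speed = output speed × R = 352 × 10.16 = 3576.2 rpm.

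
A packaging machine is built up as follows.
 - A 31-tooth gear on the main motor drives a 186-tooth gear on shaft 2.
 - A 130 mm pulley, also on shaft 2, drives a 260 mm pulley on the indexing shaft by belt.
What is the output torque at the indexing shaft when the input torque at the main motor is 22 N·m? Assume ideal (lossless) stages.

gear mesh 186/31 = 6 → τ = 22·6 = 132 N·m
belt 260/130 = 2 → τ = 132·2 = 264 N·m

264 N·m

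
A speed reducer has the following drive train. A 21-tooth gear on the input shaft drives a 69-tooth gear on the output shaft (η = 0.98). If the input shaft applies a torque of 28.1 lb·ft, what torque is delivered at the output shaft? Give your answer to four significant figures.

After the gear mesh (69/21): 28.1 × 3.2857 × 0.98 = 90.482 lb·ft

90.48 lb·ft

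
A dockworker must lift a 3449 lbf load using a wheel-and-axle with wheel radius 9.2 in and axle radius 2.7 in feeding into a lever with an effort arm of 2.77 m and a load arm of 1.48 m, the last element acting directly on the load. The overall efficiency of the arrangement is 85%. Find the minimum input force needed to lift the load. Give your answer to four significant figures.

636.3 lbf

Wheel-and-axle MA = R/r = 9.2/2.7 = 3.4074.
Lever MA = effort arm / load arm = 2.77/1.48 = 1.8716.
Combined ideal MA = 3.4074 × 1.8716 = 6.3774.
Actual MA = 6.3774 × 0.85 = 5.4208.
Effort = load / actual MA = 3449 / 5.4208 = 636.26 lbf.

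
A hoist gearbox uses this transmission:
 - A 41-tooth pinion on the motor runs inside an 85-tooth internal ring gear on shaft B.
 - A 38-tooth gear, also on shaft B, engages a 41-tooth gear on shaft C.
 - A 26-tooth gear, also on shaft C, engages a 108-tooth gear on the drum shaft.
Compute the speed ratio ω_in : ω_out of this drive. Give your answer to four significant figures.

9.291

Each stage contributes driven/driver: internal gear 85/41 = 2.0732, gear mesh 41/38 = 1.0789, gear mesh 108/26 = 4.1538.
Overall: 2.0732 × 1.0789 × 4.1538 = 9.2915.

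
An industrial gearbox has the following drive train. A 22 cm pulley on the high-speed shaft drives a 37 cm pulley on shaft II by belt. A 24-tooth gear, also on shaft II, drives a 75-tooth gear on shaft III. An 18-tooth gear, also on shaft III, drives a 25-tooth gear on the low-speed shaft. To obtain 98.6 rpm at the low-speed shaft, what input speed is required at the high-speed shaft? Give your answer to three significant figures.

Overall ratio R = 1.6818 × 3.125 × 1.3889 = 7.2996.
Required input speed = output speed × R = 98.6 × 7.2996 = 719.74 rpm.

720 rpm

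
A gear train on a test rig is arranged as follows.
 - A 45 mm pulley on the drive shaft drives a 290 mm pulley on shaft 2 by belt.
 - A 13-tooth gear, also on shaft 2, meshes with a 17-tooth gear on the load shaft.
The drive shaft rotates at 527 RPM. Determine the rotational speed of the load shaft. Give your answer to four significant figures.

62.53 RPM

Belt: ratio = 290/45 = 6.4444, so shaft 2 turns at 527 / 6.4444 = 81.776 RPM.
Gear mesh: ratio = 17/13 = 1.3077, so the load shaft turns at 81.776 / 1.3077 = 62.534 RPM.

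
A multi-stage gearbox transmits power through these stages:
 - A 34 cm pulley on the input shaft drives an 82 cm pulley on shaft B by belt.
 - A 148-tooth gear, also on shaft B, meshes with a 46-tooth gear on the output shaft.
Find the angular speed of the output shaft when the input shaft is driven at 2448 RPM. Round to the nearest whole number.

the input shaft → shaft B (belt, 82/34): 2448 ÷ 2.4118 = 1015 RPM
shaft B → the output shaft (gear mesh, 46/148): 1015 ÷ 0.31081 = 3265.7 RPM

3266 RPM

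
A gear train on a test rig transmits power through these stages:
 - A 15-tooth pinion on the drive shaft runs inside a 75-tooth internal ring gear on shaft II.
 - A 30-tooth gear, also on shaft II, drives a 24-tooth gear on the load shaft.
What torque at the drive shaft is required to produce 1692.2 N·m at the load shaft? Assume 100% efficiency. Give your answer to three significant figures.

Overall ratio R = 5 × 0.8 = 4.
Input torque = output torque / R = 1692.2 / 4 = 423.05 N·m.

423 N·m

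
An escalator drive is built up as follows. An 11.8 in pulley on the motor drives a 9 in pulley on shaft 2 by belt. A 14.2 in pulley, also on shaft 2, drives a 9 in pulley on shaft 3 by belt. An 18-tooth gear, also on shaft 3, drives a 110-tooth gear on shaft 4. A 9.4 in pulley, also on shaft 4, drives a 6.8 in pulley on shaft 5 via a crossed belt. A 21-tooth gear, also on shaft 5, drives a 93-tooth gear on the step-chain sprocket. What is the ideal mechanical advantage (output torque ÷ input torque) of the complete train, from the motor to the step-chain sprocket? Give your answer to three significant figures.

Each stage contributes driven/driver: belt 9/11.8 = 0.76271, belt 9/14.2 = 0.6338, gear mesh 110/18 = 6.1111, belt 6.8/9.4 = 0.7234, gear mesh 93/21 = 4.4286.
Overall: 0.76271 × 0.6338 × 6.1111 × 0.7234 × 4.4286 = 9.4641.

9.46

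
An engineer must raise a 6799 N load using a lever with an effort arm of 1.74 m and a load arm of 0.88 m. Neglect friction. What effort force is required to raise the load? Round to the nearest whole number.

Lever MA = effort arm / load arm = 1.74/0.88 = 1.9773.
Effort = load / MA = 6799 / 1.9773 = 3438.6 N.

3439 N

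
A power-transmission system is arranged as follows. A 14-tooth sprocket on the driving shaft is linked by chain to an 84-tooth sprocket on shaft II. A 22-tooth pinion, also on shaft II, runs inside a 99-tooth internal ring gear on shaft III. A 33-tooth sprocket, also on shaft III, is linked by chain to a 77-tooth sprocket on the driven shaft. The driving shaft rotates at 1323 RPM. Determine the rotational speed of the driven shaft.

chain 84/14 = 6 → 1323/6 = 220.5 RPM
internal gear 99/22 = 4.5 → 220.5/4.5 = 49 RPM
chain 77/33 = 2.3333 → 49/2.3333 = 21 RPM

21 RPM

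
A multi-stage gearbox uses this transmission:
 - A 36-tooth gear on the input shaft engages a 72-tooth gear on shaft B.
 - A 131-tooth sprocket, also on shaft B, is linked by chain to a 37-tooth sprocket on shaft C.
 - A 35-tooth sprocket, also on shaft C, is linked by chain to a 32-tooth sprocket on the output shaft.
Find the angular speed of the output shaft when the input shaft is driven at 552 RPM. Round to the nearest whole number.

Gear mesh: ratio = 72/36 = 2, so shaft B turns at 552 / 2 = 276 RPM.
Chain: ratio = 37/131 = 0.28244, so shaft C turns at 276 / 0.28244 = 977.19 RPM.
Chain: ratio = 32/35 = 0.91429, so the output shaft turns at 977.19 / 0.91429 = 1068.8 RPM.

1069 RPM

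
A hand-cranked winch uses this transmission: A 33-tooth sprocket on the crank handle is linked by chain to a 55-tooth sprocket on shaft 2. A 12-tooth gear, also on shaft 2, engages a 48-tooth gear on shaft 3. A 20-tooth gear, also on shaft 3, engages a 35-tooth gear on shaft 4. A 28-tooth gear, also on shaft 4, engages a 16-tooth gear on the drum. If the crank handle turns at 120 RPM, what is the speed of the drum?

18 RPM

Chain: ratio = 55/33 = 1.6667, so shaft 2 turns at 120 / 1.6667 = 72 RPM.
Gear mesh: ratio = 48/12 = 4, so shaft 3 turns at 72 / 4 = 18 RPM.
Gear mesh: ratio = 35/20 = 1.75, so shaft 4 turns at 18 / 1.75 = 10.286 RPM.
Gear mesh: ratio = 16/28 = 0.57143, so the drum turns at 10.286 / 0.57143 = 18 RPM.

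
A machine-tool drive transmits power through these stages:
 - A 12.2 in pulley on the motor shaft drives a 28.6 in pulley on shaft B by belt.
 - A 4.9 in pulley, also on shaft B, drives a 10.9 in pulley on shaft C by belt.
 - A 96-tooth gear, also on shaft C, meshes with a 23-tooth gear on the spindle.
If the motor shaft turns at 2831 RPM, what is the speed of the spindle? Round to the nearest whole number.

2266 RPM

Belt: ratio = 28.6/12.2 = 2.3443, so shaft B turns at 2831 / 2.3443 = 1207.6 RPM.
Belt: ratio = 10.9/4.9 = 2.2245, so shaft C turns at 1207.6 / 2.2245 = 542.88 RPM.
Gear mesh: ratio = 23/96 = 0.23958, so the spindle turns at 542.88 / 0.23958 = 2265.9 RPM.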